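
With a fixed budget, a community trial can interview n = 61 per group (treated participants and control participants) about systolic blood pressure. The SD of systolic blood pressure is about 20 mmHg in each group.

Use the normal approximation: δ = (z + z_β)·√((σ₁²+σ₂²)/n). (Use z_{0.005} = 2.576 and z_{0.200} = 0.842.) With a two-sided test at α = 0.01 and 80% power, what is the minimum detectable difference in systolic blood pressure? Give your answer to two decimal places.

δ = (z_{α/2} + z_β) · √((σ₁²+σ₂²)/n)
  = (2.576 + 0.842) · √(800/61)
  = 3.418 · √13.1148
  = 3.418 · 3.6214
  = 12.3780

Minimum detectable difference ≈ 12.38 mmHg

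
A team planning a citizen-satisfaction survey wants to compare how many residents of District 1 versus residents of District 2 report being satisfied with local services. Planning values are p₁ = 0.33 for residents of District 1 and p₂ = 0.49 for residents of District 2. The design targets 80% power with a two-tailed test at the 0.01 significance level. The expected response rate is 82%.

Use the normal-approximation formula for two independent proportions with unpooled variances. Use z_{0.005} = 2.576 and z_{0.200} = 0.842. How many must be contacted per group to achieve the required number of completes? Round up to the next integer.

n = 263 per group

n = (z_{α/2} + z_β)² · [p₁(1−p₁) + p₂(1−p₂)] / (p₁ − p₂)²
  = (2.576 + 0.842)² · (0.33·0.67 + 0.49·0.51) / (-0.16)²
  = (3.418)² · (0.2211 + 0.2499) / 0.0256
  = 11.6827 · 0.4710 / 0.0256
  = 214.94
Adjust for 82% response: 214.94 / 0.82 = 262.13.
Round up → n = 263 per group.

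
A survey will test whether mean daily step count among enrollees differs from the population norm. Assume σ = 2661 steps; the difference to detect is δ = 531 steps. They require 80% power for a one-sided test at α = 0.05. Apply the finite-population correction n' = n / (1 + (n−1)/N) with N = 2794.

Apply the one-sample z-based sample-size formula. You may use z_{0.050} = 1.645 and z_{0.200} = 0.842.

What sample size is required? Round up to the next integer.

n = 148

n = (z_α + z_β)² · σ² / δ²
  = (1.645 + 0.842)² · 2661² / 531²
  = 6.1852 · 7080921 / 281961
  = 155.33
Finite-population correction (N = 2794): 155.33 / (1 + (155.33 − 1)/2794) = 147.20.
Round up → n = 148.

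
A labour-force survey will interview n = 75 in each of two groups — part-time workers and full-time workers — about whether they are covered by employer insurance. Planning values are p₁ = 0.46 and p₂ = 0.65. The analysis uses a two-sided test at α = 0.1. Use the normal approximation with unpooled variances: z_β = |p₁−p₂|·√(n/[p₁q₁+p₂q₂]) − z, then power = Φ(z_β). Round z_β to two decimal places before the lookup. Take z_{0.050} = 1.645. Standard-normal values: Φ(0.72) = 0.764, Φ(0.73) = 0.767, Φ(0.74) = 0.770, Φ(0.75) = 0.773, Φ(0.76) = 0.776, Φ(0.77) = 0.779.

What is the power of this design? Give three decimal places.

Power ≈ 0.770

z_β = |p₁−p₂|·√(n/[p₁q₁+p₂q₂]) − z_{α/2}
    = 0.19 · √(75/0.4759) − 1.645
    = 0.19 · 12.5537 − 1.645
    = 2.3852 − 1.645 = 0.7402 → 0.74
Power = Φ(0.74) = 0.770.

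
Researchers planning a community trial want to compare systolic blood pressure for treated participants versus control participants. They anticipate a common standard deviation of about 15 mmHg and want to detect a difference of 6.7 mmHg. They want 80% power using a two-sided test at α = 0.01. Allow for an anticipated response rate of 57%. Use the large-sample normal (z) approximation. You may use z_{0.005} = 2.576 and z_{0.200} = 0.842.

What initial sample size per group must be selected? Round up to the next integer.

n = (z_{α/2} + z_β)² · (σ₁² + σ₂²) / δ²
  = (2.576 + 0.842)² · (2·15² = 450) / 6.7²
  = 11.6827 · 450 / 44.89
  = 117.11
Adjust for 57% response: 117.11 / 0.57 = 205.46.
Round up → n = 206 per group.

n = 206 per group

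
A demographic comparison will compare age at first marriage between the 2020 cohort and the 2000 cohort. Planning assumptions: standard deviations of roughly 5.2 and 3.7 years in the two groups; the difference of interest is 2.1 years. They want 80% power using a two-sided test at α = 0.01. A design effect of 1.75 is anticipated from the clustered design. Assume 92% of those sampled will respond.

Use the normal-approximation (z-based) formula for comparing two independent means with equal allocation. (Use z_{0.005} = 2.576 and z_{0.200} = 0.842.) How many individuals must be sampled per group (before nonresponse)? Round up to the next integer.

n = 206 per group

n = (z_{α/2} + z_β)² · (σ₁² + σ₂²) / δ²
  = (2.576 + 0.842)² · (5.2² + 3.7² = 40.73) / 2.1²
  = 11.6827 · 40.73 / 4.41
  = 107.90
Design effect: 1.75 × 107.90 = 188.82.
Adjust for 92% response: 188.82 / 0.92 = 205.24.
Round up → n = 206 per group.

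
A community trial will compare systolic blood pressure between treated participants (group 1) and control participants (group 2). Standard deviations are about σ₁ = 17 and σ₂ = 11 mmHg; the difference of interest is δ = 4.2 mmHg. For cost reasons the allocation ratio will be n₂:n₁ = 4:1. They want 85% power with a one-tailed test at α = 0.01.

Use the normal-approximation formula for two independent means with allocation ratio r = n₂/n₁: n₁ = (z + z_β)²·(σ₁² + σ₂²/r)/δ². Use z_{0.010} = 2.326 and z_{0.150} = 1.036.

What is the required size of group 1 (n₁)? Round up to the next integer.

n₁ = 205

n₁ = (z_α + z_β)² · (σ₁² + σ₂²/r) / δ²
   = (2.326 + 1.036)² · (17² + 11²/4) / 4.2²
   = 11.3030 · (289 + 30.25) / 17.64
   = 11.3030 · 319.25 / 17.64
   = 204.56
Round up → n₁ = 205; n₂ = r·n₁ = 4 × 205 = 820.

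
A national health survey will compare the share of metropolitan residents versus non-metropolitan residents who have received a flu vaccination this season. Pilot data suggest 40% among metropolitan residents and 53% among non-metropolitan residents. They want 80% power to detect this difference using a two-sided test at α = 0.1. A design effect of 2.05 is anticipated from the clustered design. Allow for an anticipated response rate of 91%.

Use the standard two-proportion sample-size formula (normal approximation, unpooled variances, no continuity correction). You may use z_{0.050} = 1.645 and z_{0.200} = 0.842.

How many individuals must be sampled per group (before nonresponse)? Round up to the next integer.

n = 404 per group

n = (z_{α/2} + z_β)² · [p₁(1−p₁) + p₂(1−p₂)] / (p₁ − p₂)²
  = (1.645 + 0.842)² · (0.40·0.60 + 0.53·0.47) / (-0.13)²
  = (2.487)² · (0.2400 + 0.2491) / 0.0169
  = 6.1852 · 0.4891 / 0.0169
  = 179.00
Design effect: 2.05 × 179.00 = 366.96.
Adjust for 91% response: 366.96 / 0.91 = 403.25.
Round up → n = 404 per group.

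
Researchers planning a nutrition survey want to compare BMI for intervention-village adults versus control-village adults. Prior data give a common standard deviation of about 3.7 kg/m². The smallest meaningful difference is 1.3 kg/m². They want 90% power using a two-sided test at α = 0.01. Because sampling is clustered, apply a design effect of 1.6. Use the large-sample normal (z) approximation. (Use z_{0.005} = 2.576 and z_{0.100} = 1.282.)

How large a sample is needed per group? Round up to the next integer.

n = (z_{α/2} + z_β)² · (σ₁² + σ₂²) / δ²
  = (2.576 + 1.282)² · (2·3.7² = 27.38) / 1.3²
  = 14.8842 · 27.38 / 1.69
  = 241.14
Design effect: 1.6 × 241.14 = 385.83.
Round up → n = 386 per group.

n = 386 per group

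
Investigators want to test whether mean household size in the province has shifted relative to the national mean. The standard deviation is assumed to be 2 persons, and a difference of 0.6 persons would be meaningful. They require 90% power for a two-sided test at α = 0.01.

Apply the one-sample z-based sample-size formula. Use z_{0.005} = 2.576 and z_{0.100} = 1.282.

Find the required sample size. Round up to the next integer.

n = 166

n = (z_{α/2} + z_β)² · σ² / δ²
  = (2.576 + 1.282)² · 2² / 0.6²
  = 14.8842 · 4 / 0.36
  = 165.38
Round up → n = 166.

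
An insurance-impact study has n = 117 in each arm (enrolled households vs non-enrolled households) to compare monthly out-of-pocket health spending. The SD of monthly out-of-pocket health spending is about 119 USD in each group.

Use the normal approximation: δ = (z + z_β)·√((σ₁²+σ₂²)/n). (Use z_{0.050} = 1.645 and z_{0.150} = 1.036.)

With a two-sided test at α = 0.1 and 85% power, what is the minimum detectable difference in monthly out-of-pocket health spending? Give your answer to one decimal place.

δ = (z_{α/2} + z_β) · √((σ₁²+σ₂²)/n)
  = (1.645 + 1.036) · √(28322/117)
  = 2.681 · √242.0684
  = 2.681 · 15.5585
  = 41.7125

Minimum detectable difference ≈ 41.7 USD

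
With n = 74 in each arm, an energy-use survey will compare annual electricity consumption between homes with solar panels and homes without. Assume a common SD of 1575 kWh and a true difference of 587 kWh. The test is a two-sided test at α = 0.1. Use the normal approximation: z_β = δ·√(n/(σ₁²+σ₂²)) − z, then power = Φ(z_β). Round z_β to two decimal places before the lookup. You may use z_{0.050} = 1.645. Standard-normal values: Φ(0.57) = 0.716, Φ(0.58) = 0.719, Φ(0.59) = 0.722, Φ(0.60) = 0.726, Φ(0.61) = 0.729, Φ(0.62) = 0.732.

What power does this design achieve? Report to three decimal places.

z_β = δ·√(n/(σ₁²+σ₂²)) − z_{α/2}
    = 587 · √(74/4961250) − 1.645
    = 587 · 0.00386 − 1.645
    = 2.2670 − 1.645 = 0.6220 → 0.62
Power = Φ(0.62) = 0.732.

Power ≈ 0.732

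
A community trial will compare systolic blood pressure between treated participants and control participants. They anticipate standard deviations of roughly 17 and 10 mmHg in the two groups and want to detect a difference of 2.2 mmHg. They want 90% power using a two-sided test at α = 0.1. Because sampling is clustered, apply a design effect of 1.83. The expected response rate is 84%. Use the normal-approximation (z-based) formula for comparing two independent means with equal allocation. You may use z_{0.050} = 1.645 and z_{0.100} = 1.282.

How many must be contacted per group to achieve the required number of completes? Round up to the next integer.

n = (z_{α/2} + z_β)² · (σ₁² + σ₂²) / δ²
  = (1.645 + 1.282)² · (17² + 10² = 389) / 2.2²
  = 8.5673 · 389 / 4.84
  = 688.57
Design effect: 1.83 × 688.57 = 1260.09.
Adjust for 84% response: 1260.09 / 0.84 = 1500.10.
Round up → n = 1501 per group.

n = 1501 per group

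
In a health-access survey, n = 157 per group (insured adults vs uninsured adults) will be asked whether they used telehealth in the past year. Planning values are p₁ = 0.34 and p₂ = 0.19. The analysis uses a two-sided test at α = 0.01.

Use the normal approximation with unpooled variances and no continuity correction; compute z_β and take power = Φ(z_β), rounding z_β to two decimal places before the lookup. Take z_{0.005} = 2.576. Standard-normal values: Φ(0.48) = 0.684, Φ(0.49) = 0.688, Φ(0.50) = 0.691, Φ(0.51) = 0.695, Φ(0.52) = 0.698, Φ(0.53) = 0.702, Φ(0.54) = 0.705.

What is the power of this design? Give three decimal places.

z_β = |p₁−p₂|·√(n/[p₁q₁+p₂q₂]) − z_{α/2}
    = 0.15 · √(157/0.3783) − 2.576
    = 0.15 · 20.3719 − 2.576
    = 3.0558 − 2.576 = 0.4798 → 0.48
Power = Φ(0.48) = 0.684.

Power ≈ 0.684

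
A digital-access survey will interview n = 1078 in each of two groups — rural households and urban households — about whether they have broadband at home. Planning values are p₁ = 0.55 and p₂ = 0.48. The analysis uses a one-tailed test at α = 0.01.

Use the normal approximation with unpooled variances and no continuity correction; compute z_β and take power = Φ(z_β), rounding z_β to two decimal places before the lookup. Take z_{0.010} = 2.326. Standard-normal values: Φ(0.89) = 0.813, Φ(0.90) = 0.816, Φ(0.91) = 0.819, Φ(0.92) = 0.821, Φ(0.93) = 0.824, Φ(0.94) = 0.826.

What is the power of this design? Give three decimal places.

z_β = |p₁−p₂|·√(n/[p₁q₁+p₂q₂]) − z_α
    = 0.07 · √(1078/0.4971) − 2.326
    = 0.07 · 46.5680 − 2.326
    = 3.2598 − 2.326 = 0.9338 → 0.93
Power = Φ(0.93) = 0.824.

Power ≈ 0.824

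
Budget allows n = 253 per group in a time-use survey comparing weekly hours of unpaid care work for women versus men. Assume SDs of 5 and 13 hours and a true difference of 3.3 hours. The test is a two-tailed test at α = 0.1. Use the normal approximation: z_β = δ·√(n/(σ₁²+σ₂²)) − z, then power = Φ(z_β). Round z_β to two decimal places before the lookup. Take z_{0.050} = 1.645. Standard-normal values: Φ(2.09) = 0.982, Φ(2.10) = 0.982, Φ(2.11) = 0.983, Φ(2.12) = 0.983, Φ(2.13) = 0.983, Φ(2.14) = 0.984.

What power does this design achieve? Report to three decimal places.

z_β = δ·√(n/(σ₁²+σ₂²)) − z_{α/2}
    = 3.3 · √(253/194) − 1.645
    = 3.3 · 1.14198 − 1.645
    = 3.7685 − 1.645 = 2.1235 → 2.12
Power = Φ(2.12) = 0.983.

Power ≈ 0.983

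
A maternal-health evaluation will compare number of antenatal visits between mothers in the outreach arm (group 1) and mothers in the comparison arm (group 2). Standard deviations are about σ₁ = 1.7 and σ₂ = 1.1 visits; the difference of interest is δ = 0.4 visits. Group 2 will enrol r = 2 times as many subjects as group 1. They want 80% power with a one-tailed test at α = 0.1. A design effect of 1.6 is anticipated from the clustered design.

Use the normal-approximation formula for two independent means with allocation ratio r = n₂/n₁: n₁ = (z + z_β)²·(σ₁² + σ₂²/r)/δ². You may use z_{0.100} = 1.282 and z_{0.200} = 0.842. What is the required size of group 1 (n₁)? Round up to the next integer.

n₁ = 158

n₁ = (z_α + z_β)² · (σ₁² + σ₂²/r) / δ²
   = (1.282 + 0.842)² · (1.7² + 1.1²/2) / 0.4²
   = 4.5114 · (2.89 + 0.605) / 0.16
   = 4.5114 · 3.495 / 0.16
   = 98.55
Design effect: 1.6 × 98.55 = 157.67.
Round up → n₁ = 158; n₂ = r·n₁ = 2 × 158 = 316.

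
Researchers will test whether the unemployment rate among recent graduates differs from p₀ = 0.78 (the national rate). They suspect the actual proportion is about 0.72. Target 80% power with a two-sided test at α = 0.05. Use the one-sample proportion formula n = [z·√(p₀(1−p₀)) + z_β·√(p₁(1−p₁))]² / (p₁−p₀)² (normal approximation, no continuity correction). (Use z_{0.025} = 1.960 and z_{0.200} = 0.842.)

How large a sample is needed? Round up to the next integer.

n = [z_{α/2}·√(p₀q₀) + z_β·√(p₁q₁)]² / (p₁ − p₀)²
  = [1.960·√(0.78·0.22) + 0.842·√(0.72·0.28)]² / (-0.06)²
  = [1.960·0.4142 + 0.842·0.4490]² / 0.0036
  = [1.1900]² / 0.0036
  = 393.35
Round up → n = 394.

n = 394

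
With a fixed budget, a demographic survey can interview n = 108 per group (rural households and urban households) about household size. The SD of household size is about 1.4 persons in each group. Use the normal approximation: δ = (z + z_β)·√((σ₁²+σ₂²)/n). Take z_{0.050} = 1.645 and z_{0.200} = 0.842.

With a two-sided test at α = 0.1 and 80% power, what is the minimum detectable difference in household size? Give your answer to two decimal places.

δ = (z_{α/2} + z_β) · √((σ₁²+σ₂²)/n)
  = (1.645 + 0.842) · √(3.92/108)
  = 2.487 · √0.0363
  = 2.487 · 0.1905
  = 0.4738

Minimum detectable difference ≈ 0.47 persons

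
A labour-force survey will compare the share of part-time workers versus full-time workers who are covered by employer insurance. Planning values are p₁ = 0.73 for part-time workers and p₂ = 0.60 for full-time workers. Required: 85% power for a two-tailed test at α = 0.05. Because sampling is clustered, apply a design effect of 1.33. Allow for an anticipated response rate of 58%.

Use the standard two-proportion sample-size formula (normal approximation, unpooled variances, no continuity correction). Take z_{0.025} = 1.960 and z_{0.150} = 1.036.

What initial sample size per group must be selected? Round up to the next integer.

n = 533 per group

n = (z_{α/2} + z_β)² · [p₁(1−p₁) + p₂(1−p₂)] / (p₁ − p₂)²
  = (1.960 + 1.036)² · (0.73·0.27 + 0.60·0.40) / (0.13)²
  = (2.996)² · (0.1971 + 0.2400) / 0.0169
  = 8.9760 · 0.4371 / 0.0169
  = 232.15
Design effect: 1.33 × 232.15 = 308.77.
Adjust for 58% response: 308.77 / 0.58 = 532.36.
Round up → n = 533 per group.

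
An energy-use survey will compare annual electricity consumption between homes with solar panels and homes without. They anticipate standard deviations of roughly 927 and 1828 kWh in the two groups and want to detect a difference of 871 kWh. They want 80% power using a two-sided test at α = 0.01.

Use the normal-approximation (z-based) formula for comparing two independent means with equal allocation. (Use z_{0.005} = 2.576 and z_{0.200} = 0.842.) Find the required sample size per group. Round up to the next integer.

n = 65 per group

n = (z_{α/2} + z_β)² · (σ₁² + σ₂²) / δ²
  = (2.576 + 0.842)² · (927² + 1828² = 4200913) / 871²
  = 11.6827 · 4200913 / 758641
  = 64.69
Round up → n = 65 per group.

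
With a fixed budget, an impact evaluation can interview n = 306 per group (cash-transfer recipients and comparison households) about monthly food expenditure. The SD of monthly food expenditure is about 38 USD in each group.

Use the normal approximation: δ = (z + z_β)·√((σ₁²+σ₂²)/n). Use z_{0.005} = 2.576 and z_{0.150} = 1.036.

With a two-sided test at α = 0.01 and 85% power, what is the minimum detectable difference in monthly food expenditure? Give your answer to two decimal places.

Minimum detectable difference ≈ 11.10 USD

δ = (z_{α/2} + z_β) · √((σ₁²+σ₂²)/n)
  = (2.576 + 1.036) · √(2888/306)
  = 3.612 · √9.4379
  = 3.612 · 3.0721
  = 11.0965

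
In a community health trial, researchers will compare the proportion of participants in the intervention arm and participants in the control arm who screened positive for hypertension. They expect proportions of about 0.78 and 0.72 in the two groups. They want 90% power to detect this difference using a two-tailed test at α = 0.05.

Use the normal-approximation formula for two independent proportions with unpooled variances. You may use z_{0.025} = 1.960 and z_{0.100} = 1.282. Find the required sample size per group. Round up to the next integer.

n = 1090 per group

n = (z_{α/2} + z_β)² · [p₁(1−p₁) + p₂(1−p₂)] / (p₁ − p₂)²
  = (1.960 + 1.282)² · (0.78·0.22 + 0.72·0.28) / (0.06)²
  = (3.242)² · (0.1716 + 0.2016) / 0.0036
  = 10.5106 · 0.3732 / 0.0036
  = 1089.60
Round up → n = 1090 per group.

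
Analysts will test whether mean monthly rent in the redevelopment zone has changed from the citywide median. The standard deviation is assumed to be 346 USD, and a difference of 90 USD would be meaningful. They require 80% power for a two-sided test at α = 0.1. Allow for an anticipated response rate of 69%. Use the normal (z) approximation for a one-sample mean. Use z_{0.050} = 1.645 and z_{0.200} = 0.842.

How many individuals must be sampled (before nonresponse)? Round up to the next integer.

n = (z_{α/2} + z_β)² · σ² / δ²
  = (1.645 + 0.842)² · 346² / 90²
  = 6.1852 · 119716 / 8100
  = 91.42
Adjust for 69% response: 91.42 / 0.69 = 132.49.
Round up → n = 133.

n = 133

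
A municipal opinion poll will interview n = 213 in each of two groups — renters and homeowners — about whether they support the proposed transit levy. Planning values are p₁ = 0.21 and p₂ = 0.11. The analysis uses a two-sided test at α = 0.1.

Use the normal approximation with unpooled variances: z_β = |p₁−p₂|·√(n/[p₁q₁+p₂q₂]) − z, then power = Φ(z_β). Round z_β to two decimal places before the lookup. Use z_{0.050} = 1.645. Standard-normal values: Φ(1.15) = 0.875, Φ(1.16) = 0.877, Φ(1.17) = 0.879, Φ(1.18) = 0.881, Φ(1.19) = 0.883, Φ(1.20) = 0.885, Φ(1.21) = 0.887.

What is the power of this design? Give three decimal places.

z_β = |p₁−p₂|·√(n/[p₁q₁+p₂q₂]) − z_{α/2}
    = 0.10 · √(213/0.2638) − 1.645
    = 0.10 · 28.4153 − 1.645
    = 2.8415 − 1.645 = 1.1965 → 1.20
Power = Φ(1.20) = 0.885.

Power ≈ 0.885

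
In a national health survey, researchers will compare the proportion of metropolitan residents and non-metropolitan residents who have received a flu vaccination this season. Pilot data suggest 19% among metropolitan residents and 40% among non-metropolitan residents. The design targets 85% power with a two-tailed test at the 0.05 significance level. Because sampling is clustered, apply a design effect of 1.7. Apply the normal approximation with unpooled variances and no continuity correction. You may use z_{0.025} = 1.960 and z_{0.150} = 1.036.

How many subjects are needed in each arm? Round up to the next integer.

n = 137 per group

n = (z_{α/2} + z_β)² · [p₁(1−p₁) + p₂(1−p₂)] / (p₁ − p₂)²
  = (1.960 + 1.036)² · (0.19·0.81 + 0.40·0.60) / (-0.21)²
  = (2.996)² · (0.1539 + 0.2400) / 0.0441
  = 8.9760 · 0.3939 / 0.0441
  = 80.17
Design effect: 1.7 × 80.17 = 136.30.
Round up → n = 137 per group.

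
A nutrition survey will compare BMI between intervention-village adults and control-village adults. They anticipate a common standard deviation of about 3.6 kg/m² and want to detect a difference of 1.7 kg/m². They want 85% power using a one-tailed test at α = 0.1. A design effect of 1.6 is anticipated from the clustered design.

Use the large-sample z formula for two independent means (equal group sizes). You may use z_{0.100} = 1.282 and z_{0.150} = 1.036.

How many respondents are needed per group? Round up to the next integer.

n = 78 per group

n = (z_α + z_β)² · (σ₁² + σ₂²) / δ²
  = (1.282 + 1.036)² · (2·3.6² = 25.92) / 1.7²
  = 5.3731 · 25.92 / 2.89
  = 48.19
Design effect: 1.6 × 48.19 = 77.11.
Round up → n = 78 per group.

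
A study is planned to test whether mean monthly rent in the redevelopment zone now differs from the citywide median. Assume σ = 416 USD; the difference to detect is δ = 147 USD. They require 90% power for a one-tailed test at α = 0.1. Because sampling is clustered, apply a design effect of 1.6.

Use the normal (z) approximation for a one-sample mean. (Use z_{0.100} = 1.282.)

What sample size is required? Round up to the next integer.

n = (z_α + z_β)² · σ² / δ²
  = (1.282 + 1.282)² · 416² / 147²
  = 6.5741 · 173056 / 21609
  = 52.65
Design effect: 1.6 × 52.65 = 84.24.
Round up → n = 85.

n = 85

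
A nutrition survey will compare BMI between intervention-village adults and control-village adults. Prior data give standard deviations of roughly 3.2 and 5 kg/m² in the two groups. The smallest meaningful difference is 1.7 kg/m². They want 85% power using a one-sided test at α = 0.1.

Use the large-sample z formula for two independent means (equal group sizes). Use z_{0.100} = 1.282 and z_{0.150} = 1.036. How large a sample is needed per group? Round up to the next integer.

n = 66 per group

n = (z_α + z_β)² · (σ₁² + σ₂²) / δ²
  = (1.282 + 1.036)² · (3.2² + 5² = 35.24) / 1.7²
  = 5.3731 · 35.24 / 2.89
  = 65.52
Round up → n = 66 per group.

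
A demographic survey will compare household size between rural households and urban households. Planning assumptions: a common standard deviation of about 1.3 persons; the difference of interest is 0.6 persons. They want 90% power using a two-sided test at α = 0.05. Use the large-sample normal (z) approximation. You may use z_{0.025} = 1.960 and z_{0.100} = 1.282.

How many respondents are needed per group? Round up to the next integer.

n = 99 per group

n = (z_{α/2} + z_β)² · (σ₁² + σ₂²) / δ²
  = (1.960 + 1.282)² · (2·1.3² = 3.38) / 0.6²
  = 10.5106 · 3.38 / 0.36
  = 98.68
Round up → n = 99 per group.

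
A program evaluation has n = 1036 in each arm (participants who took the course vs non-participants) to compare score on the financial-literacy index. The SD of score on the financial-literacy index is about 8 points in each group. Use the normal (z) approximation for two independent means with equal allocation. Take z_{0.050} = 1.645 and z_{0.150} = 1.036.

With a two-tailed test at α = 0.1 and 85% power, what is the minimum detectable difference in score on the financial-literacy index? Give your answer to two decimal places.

Minimum detectable difference ≈ 0.94 points

δ = (z_{α/2} + z_β) · √((σ₁²+σ₂²)/n)
  = (1.645 + 1.036) · √(128/1036)
  = 2.681 · √0.12355
  = 2.681 · 0.3515
  = 0.9424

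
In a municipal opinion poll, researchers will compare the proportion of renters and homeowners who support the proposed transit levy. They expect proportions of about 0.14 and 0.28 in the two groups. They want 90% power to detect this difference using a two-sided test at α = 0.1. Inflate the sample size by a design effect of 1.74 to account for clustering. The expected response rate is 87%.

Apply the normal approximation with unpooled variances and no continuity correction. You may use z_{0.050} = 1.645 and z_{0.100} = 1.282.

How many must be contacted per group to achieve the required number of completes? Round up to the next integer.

n = 282 per group

n = (z_{α/2} + z_β)² · [p₁(1−p₁) + p₂(1−p₂)] / (p₁ − p₂)²
  = (1.645 + 1.282)² · (0.14·0.86 + 0.28·0.72) / (-0.14)²
  = (2.927)² · (0.1204 + 0.2016) / 0.0196
  = 8.5673 · 0.3220 / 0.0196
  = 140.75
Design effect: 1.74 × 140.75 = 244.90.
Adjust for 87% response: 244.90 / 0.87 = 281.50.
Round up → n = 282 per group.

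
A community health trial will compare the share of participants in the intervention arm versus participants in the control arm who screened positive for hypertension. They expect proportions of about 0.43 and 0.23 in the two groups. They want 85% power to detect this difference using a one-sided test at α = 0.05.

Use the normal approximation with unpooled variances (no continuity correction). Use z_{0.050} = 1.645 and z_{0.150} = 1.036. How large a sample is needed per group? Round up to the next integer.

n = (z_α + z_β)² · [p₁(1−p₁) + p₂(1−p₂)] / (p₁ − p₂)²
  = (1.645 + 1.036)² · (0.43·0.57 + 0.23·0.77) / (0.20)²
  = (2.681)² · (0.2451 + 0.1771) / 0.0400
  = 7.1878 · 0.4222 / 0.0400
  = 75.87
Round up → n = 76 per group.

n = 76 per group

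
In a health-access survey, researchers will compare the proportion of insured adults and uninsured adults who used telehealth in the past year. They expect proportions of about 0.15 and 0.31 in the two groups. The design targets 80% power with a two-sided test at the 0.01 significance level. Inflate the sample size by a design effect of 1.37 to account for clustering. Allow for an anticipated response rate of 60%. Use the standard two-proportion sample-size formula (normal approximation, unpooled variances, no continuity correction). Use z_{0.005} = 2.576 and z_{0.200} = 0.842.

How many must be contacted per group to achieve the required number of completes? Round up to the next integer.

n = (z_{α/2} + z_β)² · [p₁(1−p₁) + p₂(1−p₂)] / (p₁ − p₂)²
  = (2.576 + 0.842)² · (0.15·0.85 + 0.31·0.69) / (-0.16)²
  = (3.418)² · (0.1275 + 0.2139) / 0.0256
  = 11.6827 · 0.3414 / 0.0256
  = 155.80
Design effect: 1.37 × 155.80 = 213.45.
Adjust for 60% response: 213.45 / 0.60 = 355.74.
Round up → n = 356 per group.

n = 356 per group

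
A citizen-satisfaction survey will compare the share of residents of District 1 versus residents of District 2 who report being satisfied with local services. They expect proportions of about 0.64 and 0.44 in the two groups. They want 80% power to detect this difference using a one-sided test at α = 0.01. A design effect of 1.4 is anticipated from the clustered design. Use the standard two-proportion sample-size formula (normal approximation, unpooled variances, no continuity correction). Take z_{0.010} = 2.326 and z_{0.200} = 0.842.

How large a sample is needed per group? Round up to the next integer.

n = 168 per group

n = (z_α + z_β)² · [p₁(1−p₁) + p₂(1−p₂)] / (p₁ − p₂)²
  = (2.326 + 0.842)² · (0.64·0.36 + 0.44·0.56) / (0.20)²
  = (3.168)² · (0.2304 + 0.2464) / 0.0400
  = 10.0362 · 0.4768 / 0.0400
  = 119.63
Design effect: 1.4 × 119.63 = 167.48.
Round up → n = 168 per group.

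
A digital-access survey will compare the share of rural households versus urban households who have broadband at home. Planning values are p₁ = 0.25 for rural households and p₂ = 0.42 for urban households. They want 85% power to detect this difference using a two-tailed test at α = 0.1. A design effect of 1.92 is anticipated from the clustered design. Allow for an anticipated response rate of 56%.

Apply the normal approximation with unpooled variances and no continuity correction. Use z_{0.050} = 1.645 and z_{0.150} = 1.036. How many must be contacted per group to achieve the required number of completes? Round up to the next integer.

n = 368 per group

n = (z_{α/2} + z_β)² · [p₁(1−p₁) + p₂(1−p₂)] / (p₁ − p₂)²
  = (1.645 + 1.036)² · (0.25·0.75 + 0.42·0.58) / (-0.17)²
  = (2.681)² · (0.1875 + 0.2436) / 0.0289
  = 7.1878 · 0.4311 / 0.0289
  = 107.22
Design effect: 1.92 × 107.22 = 205.86.
Adjust for 56% response: 205.86 / 0.56 = 367.61.
Round up → n = 368 per group.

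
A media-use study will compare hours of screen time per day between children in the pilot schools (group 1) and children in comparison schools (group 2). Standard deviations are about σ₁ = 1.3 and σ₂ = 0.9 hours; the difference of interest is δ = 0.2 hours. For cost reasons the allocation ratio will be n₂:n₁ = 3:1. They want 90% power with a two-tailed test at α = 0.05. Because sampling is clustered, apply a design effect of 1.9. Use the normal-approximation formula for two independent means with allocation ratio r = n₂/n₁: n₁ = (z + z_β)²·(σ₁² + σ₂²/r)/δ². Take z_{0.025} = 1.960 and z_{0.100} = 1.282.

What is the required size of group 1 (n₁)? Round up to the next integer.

n₁ = (z_{α/2} + z_β)² · (σ₁² + σ₂²/r) / δ²
   = (1.960 + 1.282)² · (1.3² + 0.9²/3) / 0.2²
   = 10.5106 · (1.69 + 0.27) / 0.04
   = 10.5106 · 1.96 / 0.04
   = 515.02
Design effect: 1.9 × 515.02 = 978.53.
Round up → n₁ = 979; n₂ = r·n₁ = 3 × 979 = 2937.

n₁ = 979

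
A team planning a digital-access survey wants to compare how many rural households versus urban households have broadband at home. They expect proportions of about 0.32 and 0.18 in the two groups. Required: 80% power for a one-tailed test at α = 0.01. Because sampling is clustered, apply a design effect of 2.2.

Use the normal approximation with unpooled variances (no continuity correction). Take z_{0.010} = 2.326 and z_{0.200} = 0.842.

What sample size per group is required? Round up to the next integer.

n = (z_α + z_β)² · [p₁(1−p₁) + p₂(1−p₂)] / (p₁ − p₂)²
  = (2.326 + 0.842)² · (0.32·0.68 + 0.18·0.82) / (0.14)²
  = (3.168)² · (0.2176 + 0.1476) / 0.0196
  = 10.0362 · 0.3652 / 0.0196
  = 187.00
Design effect: 2.2 × 187.00 = 411.40.
Round up → n = 412 per group.

n = 412 per group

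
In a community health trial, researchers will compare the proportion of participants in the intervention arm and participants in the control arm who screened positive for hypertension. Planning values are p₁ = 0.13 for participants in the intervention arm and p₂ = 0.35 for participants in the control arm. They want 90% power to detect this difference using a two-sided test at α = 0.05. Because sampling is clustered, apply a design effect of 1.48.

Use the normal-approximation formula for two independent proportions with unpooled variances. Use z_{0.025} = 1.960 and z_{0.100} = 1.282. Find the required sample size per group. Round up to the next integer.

n = 110 per group

n = (z_{α/2} + z_β)² · [p₁(1−p₁) + p₂(1−p₂)] / (p₁ − p₂)²
  = (1.960 + 1.282)² · (0.13·0.87 + 0.35·0.65) / (-0.22)²
  = (3.242)² · (0.1131 + 0.2275) / 0.0484
  = 10.5106 · 0.3406 / 0.0484
  = 73.96
Design effect: 1.48 × 73.96 = 109.47.
Round up → n = 110 per group.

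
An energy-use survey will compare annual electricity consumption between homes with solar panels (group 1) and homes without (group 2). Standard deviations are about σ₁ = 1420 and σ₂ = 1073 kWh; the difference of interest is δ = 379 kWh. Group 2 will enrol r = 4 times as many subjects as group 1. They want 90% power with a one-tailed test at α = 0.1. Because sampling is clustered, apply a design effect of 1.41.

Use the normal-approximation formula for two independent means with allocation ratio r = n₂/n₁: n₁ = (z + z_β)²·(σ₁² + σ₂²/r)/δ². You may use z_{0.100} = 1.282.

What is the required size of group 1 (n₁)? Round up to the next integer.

n₁ = (z_α + z_β)² · (σ₁² + σ₂²/r) / δ²
   = (1.282 + 1.282)² · (1420² + 1073²/4) / 379²
   = 6.5741 · (2016400 + 287832.2) / 143641
   = 6.5741 · 2304232.2 / 143641
   = 105.46
Design effect: 1.41 × 105.46 = 148.70.
Round up → n₁ = 149; n₂ = r·n₁ = 4 × 149 = 596.

n₁ = 149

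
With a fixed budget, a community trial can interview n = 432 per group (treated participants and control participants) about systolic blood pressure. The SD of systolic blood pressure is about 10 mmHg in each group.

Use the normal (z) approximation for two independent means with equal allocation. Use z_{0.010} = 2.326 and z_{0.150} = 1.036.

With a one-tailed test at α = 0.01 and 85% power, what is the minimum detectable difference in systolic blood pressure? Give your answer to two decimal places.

Minimum detectable difference ≈ 2.29 mmHg

δ = (z_α + z_β) · √((σ₁²+σ₂²)/n)
  = (2.326 + 1.036) · √(200/432)
  = 3.362 · √0.46296
  = 3.362 · 0.6804
  = 2.2876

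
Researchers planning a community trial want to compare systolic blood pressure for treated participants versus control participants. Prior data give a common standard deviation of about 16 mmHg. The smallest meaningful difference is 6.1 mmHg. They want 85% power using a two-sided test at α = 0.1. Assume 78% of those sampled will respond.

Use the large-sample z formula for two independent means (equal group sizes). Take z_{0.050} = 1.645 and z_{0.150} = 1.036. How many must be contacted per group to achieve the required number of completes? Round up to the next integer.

n = 127 per group

n = (z_{α/2} + z_β)² · (σ₁² + σ₂²) / δ²
  = (1.645 + 1.036)² · (2·16² = 512) / 6.1²
  = 7.1878 · 512 / 37.21
  = 98.90
Adjust for 78% response: 98.90 / 0.78 = 126.80.
Round up → n = 127 per group.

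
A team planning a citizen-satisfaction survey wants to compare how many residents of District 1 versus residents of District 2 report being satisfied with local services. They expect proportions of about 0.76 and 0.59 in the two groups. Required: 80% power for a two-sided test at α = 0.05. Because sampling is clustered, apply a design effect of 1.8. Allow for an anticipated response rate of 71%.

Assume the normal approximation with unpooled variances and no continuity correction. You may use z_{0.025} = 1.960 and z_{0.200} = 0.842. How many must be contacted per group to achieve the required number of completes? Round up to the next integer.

n = 293 per group

n = (z_{α/2} + z_β)² · [p₁(1−p₁) + p₂(1−p₂)] / (p₁ − p₂)²
  = (1.960 + 0.842)² · (0.76·0.24 + 0.59·0.41) / (0.17)²
  = (2.802)² · (0.1824 + 0.2419) / 0.0289
  = 7.8512 · 0.4243 / 0.0289
  = 115.27
Design effect: 1.8 × 115.27 = 207.48.
Adjust for 71% response: 207.48 / 0.71 = 292.23.
Round up → n = 293 per group.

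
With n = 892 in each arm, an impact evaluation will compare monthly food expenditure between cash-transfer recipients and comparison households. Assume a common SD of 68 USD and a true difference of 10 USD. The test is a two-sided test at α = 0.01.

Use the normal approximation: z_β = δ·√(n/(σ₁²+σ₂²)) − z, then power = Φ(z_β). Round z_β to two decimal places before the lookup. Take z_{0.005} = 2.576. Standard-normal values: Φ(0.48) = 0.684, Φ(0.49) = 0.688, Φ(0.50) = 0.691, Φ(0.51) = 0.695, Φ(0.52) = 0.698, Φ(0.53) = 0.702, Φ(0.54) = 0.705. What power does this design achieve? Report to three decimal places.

z_β = δ·√(n/(σ₁²+σ₂²)) − z_{α/2}
    = 10 · √(892/9248) − 2.576
    = 10 · 0.31057 − 2.576
    = 3.1057 − 2.576 = 0.5297 → 0.53
Power = Φ(0.53) = 0.702.

Power ≈ 0.702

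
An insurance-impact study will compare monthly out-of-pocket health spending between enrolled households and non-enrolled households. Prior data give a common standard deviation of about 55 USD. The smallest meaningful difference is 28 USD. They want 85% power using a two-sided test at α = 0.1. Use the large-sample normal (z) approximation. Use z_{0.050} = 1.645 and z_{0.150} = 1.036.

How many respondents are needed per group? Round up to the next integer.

n = (z_{α/2} + z_β)² · (σ₁² + σ₂²) / δ²
  = (1.645 + 1.036)² · (2·55² = 6050) / 28²
  = 7.1878 · 6050 / 784
  = 55.47
Round up → n = 56 per group.

n = 56 per group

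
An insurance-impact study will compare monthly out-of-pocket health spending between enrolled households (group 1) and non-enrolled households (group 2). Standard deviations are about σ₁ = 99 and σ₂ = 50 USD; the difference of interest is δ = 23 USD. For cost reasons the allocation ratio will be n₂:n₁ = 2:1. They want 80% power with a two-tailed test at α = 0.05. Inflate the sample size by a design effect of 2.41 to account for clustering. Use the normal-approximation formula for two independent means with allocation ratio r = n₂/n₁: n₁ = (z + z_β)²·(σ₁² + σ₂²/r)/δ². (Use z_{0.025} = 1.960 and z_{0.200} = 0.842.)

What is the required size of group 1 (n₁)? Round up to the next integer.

n₁ = (z_{α/2} + z_β)² · (σ₁² + σ₂²/r) / δ²
   = (1.960 + 0.842)² · (99² + 50²/2) / 23²
   = 7.8512 · (9801 + 1250) / 529
   = 7.8512 · 11051 / 529
   = 164.01
Design effect: 2.41 × 164.01 = 395.27.
Round up → n₁ = 396; n₂ = r·n₁ = 2 × 396 = 792.

n₁ = 396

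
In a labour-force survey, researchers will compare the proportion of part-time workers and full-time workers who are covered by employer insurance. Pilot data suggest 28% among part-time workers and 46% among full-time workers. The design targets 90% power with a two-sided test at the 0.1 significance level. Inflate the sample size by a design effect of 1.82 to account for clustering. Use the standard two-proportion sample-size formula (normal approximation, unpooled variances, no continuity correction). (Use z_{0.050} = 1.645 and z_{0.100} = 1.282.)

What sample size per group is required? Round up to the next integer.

n = (z_{α/2} + z_β)² · [p₁(1−p₁) + p₂(1−p₂)] / (p₁ − p₂)²
  = (1.645 + 1.282)² · (0.28·0.72 + 0.46·0.54) / (-0.18)²
  = (2.927)² · (0.2016 + 0.2484) / 0.0324
  = 8.5673 · 0.4500 / 0.0324
  = 118.99
Design effect: 1.82 × 118.99 = 216.56.
Round up → n = 217 per group.

n = 217 per group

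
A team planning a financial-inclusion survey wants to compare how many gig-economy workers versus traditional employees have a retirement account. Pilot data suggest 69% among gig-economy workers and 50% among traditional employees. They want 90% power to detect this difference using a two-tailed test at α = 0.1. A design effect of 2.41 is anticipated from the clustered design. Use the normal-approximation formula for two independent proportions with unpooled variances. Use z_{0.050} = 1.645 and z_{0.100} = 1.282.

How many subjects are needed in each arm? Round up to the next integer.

n = (z_{α/2} + z_β)² · [p₁(1−p₁) + p₂(1−p₂)] / (p₁ − p₂)²
  = (1.645 + 1.282)² · (0.69·0.31 + 0.50·0.50) / (0.19)²
  = (2.927)² · (0.2139 + 0.2500) / 0.0361
  = 8.5673 · 0.4639 / 0.0361
  = 110.09
Design effect: 2.41 × 110.09 = 265.33.
Round up → n = 266 per group.

n = 266 per group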